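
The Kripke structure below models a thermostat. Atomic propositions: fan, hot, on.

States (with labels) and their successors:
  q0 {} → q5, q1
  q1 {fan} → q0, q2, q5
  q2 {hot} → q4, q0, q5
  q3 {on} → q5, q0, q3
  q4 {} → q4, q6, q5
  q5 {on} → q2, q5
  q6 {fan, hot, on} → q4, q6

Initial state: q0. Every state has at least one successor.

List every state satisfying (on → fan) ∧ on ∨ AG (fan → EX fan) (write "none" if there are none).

{q6}

States satisfying on → fan: {q0, q1, q2, q4, q6}.
States satisfying (on → fan) ∧ on: {q6}.
States satisfying fan → EX fan: {q0, q2, q3, q4, q5, q6}.
States satisfying AG (fan → EX fan): ∅.
States satisfying (on → fan) ∧ on ∨ AG (fan → EX fan): {q6}.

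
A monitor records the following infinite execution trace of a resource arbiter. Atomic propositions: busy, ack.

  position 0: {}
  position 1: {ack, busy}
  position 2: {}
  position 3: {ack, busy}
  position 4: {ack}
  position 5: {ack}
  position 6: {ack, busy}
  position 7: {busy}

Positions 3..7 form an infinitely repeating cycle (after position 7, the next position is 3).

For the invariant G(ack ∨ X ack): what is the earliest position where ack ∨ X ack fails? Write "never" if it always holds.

ack ∨ X ack holds at every position 0..7, and those are all the positions the trace ever visits, so the invariant G(ack ∨ X ack) is never violated.

never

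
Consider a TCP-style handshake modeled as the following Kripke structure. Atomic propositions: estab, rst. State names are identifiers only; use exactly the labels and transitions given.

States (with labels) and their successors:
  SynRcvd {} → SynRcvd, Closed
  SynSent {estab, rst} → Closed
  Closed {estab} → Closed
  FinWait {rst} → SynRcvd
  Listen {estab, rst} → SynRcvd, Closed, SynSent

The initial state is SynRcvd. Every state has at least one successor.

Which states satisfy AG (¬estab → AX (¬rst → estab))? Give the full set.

{SynSent, Closed}

States satisfying ¬estab → AX (¬rst → estab): {SynSent, Closed, Listen}.
States satisfying AG (¬estab → AX (¬rst → estab)): {SynSent, Closed}.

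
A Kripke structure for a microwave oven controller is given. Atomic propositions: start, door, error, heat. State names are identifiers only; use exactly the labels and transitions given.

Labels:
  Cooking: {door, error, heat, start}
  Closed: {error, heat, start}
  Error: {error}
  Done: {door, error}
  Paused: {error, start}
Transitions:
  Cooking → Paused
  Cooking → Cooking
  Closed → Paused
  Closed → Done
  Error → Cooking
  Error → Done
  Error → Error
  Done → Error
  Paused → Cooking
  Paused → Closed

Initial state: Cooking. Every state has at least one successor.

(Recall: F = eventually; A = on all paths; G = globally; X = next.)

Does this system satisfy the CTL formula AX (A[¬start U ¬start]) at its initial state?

States satisfying A[¬start U ¬start]: {Error, Done}.
States satisfying AX (A[¬start U ¬start]): {Done}.
Cooking ∉ Sat(AX (A[¬start U ¬start])).

Does not hold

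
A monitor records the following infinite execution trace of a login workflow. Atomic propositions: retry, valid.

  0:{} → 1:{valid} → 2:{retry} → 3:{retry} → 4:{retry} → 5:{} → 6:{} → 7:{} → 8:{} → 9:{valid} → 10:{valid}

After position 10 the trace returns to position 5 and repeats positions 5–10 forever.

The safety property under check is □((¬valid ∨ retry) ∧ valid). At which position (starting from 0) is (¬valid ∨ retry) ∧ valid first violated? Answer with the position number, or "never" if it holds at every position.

At position 0 the labels are {}, so (¬valid ∨ retry) ∧ valid is false there. This is the first violation.

0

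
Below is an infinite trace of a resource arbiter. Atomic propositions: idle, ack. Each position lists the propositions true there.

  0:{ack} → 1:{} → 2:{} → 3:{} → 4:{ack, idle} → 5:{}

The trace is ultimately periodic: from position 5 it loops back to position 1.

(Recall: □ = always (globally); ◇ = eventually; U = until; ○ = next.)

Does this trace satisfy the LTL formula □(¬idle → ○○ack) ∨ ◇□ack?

Violated

¬idle → ○○ack must hold at every position from 0 onward. It fails at position 0, so □(¬idle → ○○ack) is false.
Positions where ¬idle holds: 0, 1, 2, 3, 5.
Check ○○ack at each: 0→fails, 1→fails, 2→ok, 3→fails, 5→fails.
□ack is false at every position 0..5, so it never becomes true and ◇□ack fails.
At position 0: □(¬idle → ○○ack) is false; ◇□ack is false; so □(¬idle → ○○ack) ∨ ◇□ack is false.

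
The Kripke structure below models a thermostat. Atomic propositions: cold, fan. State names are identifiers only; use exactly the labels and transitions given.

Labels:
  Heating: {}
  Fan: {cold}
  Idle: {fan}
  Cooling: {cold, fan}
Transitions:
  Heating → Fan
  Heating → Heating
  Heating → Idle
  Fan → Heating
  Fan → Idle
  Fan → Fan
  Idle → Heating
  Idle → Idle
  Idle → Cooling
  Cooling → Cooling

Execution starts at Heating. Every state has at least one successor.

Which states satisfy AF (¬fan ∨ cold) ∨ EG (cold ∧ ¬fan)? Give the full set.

States satisfying ¬fan ∨ cold: {Heating, Fan, Cooling}.
States satisfying AF (¬fan ∨ cold): {Heating, Fan, Cooling}.
States satisfying cold ∧ ¬fan: {Fan}.
States satisfying EG (cold ∧ ¬fan): {Fan}.
States satisfying AF (¬fan ∨ cold) ∨ EG (cold ∧ ¬fan): {Heating, Fan, Cooling}.

{Heating, Fan, Cooling}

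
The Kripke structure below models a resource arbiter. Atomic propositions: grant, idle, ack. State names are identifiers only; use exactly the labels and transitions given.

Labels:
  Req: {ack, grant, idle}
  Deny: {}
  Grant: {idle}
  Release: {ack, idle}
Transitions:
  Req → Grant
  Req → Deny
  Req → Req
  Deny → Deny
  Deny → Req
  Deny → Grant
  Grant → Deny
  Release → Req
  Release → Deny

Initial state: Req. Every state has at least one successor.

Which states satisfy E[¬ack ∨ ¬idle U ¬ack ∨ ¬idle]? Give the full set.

{Deny, Grant}

States satisfying ¬ack ∨ ¬idle: {Deny, Grant}.
States satisfying E[¬ack ∨ ¬idle U ¬ack ∨ ¬idle]: {Deny, Grant}.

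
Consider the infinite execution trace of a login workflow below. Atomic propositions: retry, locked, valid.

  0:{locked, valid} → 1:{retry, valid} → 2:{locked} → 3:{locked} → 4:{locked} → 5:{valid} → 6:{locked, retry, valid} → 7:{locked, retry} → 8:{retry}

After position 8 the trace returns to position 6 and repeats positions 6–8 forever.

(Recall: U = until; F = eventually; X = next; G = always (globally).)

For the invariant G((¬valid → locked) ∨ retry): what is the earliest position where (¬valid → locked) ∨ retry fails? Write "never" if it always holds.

(¬valid → locked) ∨ retry holds at every position 0..8, and those are all the positions the trace ever visits, so the invariant G((¬valid → locked) ∨ retry) is never violated.

never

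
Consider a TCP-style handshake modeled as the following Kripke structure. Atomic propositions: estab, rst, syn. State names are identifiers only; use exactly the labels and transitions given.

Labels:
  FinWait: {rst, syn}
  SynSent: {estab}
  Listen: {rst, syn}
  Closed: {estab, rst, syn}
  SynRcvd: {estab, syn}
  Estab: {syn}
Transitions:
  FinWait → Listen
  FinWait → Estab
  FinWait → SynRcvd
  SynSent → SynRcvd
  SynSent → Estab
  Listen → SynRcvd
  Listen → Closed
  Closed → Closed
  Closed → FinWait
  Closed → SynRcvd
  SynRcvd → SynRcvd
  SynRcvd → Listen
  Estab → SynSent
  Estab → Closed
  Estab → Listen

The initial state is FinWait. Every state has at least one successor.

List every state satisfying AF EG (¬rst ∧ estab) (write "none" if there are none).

States satisfying EG (¬rst ∧ estab): {SynSent, SynRcvd}.
States satisfying AF EG (¬rst ∧ estab): {SynSent, SynRcvd}.

{SynSent, SynRcvd}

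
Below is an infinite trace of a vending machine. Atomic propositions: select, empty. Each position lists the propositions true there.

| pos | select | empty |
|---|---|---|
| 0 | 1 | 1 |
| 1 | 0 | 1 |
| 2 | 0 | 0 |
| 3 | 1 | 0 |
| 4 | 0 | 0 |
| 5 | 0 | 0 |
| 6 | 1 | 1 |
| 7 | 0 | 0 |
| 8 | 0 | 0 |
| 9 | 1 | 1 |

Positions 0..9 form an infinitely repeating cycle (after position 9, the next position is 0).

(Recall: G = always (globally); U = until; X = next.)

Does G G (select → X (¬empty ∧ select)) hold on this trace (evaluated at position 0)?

Does not hold

G (select → X (¬empty ∧ select)) must hold at every position from 0 onward. It fails at position 0, so G G (select → X (¬empty ∧ select)) is false.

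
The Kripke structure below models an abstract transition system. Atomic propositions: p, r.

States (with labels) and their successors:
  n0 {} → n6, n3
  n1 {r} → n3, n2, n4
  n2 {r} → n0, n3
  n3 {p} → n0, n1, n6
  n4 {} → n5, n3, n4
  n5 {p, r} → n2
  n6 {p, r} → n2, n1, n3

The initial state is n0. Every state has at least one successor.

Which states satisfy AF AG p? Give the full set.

States satisfying AG p: ∅.
States satisfying AF AG p: ∅.

none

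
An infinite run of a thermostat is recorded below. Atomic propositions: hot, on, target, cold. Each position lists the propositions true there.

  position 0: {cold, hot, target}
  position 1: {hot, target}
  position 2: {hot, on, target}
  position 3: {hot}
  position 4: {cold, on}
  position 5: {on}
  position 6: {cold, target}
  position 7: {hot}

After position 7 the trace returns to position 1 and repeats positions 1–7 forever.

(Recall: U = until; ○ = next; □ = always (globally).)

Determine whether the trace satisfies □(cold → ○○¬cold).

cold → ○○¬cold must hold at every position from 0 onward. It fails at position 4, so □(cold → ○○¬cold) is false.
Positions where cold holds: 0, 4, 6.
Check ○○¬cold at each: 0→ok, 4→fails, 6→ok.

Violated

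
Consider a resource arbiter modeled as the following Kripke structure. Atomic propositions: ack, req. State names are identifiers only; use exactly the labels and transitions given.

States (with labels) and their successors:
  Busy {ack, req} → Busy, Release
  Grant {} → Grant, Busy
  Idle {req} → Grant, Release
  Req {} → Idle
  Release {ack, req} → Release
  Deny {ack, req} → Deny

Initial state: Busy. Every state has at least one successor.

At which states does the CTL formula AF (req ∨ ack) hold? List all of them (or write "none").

{Busy, Idle, Req, Release, Deny}

States satisfying req ∨ ack: {Busy, Idle, Release, Deny}.
States satisfying AF (req ∨ ack): {Busy, Idle, Req, Release, Deny}.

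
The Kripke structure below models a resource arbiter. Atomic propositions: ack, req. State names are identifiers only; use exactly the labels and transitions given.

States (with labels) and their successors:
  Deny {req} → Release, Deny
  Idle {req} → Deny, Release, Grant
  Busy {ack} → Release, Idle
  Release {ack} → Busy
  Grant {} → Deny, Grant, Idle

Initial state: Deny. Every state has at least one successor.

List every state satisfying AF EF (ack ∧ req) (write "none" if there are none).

none

States satisfying EF (ack ∧ req): ∅.
States satisfying AF EF (ack ∧ req): ∅.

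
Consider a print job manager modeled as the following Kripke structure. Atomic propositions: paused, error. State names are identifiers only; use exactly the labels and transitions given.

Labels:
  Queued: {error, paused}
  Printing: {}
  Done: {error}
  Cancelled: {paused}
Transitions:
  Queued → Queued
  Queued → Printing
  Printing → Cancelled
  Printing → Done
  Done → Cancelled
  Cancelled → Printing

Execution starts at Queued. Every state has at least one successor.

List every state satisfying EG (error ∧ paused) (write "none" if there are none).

{Queued}

States satisfying error ∧ paused: {Queued}.
States satisfying EG (error ∧ paused): {Queued}.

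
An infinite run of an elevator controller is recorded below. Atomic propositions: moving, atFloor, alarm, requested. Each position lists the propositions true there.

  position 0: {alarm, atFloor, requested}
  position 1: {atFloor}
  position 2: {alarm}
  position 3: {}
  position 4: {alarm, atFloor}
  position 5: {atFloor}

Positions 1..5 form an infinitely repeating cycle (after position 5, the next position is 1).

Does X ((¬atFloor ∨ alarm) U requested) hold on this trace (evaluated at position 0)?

Does not hold

The position after 0 is 1; (¬atFloor ∨ alarm) U requested is false there.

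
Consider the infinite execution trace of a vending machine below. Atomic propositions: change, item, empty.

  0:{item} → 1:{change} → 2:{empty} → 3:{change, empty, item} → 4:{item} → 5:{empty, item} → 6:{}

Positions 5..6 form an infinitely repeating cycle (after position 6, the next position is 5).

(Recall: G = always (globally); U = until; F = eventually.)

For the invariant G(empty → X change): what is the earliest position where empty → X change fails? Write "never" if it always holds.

3

Check empty → X change at each position in order: 0 ✓, 1 ✓, 2 ✓.
At position 3 the labels are {change, empty, item} and the next position 4 has {item}, so empty → X change is false there. This is the first violation.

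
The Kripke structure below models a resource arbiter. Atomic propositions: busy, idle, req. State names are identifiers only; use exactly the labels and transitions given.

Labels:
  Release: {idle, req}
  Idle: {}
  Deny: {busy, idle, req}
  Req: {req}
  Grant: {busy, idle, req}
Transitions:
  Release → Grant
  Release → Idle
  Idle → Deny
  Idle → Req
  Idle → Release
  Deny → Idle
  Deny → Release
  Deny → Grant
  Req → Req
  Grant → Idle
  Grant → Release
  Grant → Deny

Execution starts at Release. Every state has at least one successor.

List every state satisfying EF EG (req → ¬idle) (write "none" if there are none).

States satisfying EG (req → ¬idle): {Idle, Req}.
States satisfying EF EG (req → ¬idle): {Release, Idle, Deny, Req, Grant}.

{Release, Idle, Deny, Req, Grant}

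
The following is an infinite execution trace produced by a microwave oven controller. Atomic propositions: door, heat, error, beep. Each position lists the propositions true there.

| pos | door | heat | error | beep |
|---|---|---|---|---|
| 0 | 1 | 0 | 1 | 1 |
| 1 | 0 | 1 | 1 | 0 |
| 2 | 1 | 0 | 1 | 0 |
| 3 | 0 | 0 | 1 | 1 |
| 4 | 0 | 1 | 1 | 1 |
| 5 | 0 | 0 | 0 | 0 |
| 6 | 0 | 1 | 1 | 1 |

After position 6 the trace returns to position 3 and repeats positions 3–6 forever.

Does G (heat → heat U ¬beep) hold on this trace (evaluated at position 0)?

heat → heat U ¬beep must hold at every position from 0 onward. It fails at position 6, so G (heat → heat U ¬beep) is false.
Positions where heat holds: 1, 4, 6.
Check heat U ¬beep at each: 1→ok, 4→ok, 6→fails.

No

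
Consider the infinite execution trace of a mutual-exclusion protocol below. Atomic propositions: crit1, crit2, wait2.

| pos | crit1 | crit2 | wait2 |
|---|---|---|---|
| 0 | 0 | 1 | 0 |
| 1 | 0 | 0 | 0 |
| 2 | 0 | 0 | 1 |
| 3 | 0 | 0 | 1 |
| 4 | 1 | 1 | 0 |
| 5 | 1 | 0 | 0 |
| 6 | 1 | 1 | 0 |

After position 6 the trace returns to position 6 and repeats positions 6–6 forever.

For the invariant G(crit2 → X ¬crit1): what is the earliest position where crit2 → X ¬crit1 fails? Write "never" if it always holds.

Check crit2 → X ¬crit1 at each position in order: 0 ✓, 1 ✓, 2 ✓, 3 ✓.
At position 4 the labels are {crit1, crit2} and the next position 5 has {crit1}, so crit2 → X ¬crit1 is false there. This is the first violation.

4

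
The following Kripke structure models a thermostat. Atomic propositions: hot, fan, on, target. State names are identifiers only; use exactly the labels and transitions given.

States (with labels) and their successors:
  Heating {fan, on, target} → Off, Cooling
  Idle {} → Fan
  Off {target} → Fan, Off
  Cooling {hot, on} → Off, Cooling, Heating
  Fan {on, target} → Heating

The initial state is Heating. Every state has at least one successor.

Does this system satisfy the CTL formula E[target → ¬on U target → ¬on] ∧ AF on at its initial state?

Does not hold

States satisfying target → ¬on: {Idle, Off, Cooling}.
States satisfying E[target → ¬on U target → ¬on]: {Idle, Off, Cooling}.
States satisfying on: {Heating, Cooling, Fan}.
States satisfying AF on: {Heating, Idle, Cooling, Fan}.
States satisfying E[target → ¬on U target → ¬on] ∧ AF on: {Idle, Cooling}.
Heating ∉ Sat(E[target → ¬on U target → ¬on] ∧ AF on).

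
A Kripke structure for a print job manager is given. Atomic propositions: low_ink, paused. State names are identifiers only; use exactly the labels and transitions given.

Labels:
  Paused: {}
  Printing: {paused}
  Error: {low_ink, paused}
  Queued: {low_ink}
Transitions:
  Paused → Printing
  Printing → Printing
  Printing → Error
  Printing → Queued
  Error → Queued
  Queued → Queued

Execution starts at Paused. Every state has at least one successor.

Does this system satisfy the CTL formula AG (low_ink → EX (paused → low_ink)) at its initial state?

Holds

States satisfying low_ink → EX (paused → low_ink): {Paused, Printing, Error, Queued}.
States satisfying AG (low_ink → EX (paused → low_ink)): {Paused, Printing, Error, Queued}.
Every state reachable from Paused satisfies low_ink → EX (paused → low_ink).
Paused ∈ Sat(AG (low_ink → EX (paused → low_ink))).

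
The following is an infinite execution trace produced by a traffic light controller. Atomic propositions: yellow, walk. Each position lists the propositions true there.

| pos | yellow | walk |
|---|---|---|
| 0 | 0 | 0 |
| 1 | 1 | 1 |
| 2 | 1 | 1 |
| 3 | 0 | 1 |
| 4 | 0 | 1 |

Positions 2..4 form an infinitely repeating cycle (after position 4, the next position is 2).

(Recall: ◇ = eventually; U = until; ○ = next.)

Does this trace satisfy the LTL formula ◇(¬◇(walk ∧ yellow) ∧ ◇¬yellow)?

No

¬◇(walk ∧ yellow) ∧ ◇¬yellow is false at every position 0..4, so it never becomes true and ◇(¬◇(walk ∧ yellow) ∧ ◇¬yellow) fails.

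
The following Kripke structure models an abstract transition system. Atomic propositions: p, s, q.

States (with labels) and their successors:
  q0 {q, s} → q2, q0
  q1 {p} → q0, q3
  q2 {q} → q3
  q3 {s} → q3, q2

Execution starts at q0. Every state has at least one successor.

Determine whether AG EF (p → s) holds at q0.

States satisfying EF (p → s): {q0, q1, q2, q3}.
States satisfying AG EF (p → s): {q0, q1, q2, q3}.
Every state reachable from q0 satisfies EF (p → s).
q0 ∈ Sat(AG EF (p → s)).

Yes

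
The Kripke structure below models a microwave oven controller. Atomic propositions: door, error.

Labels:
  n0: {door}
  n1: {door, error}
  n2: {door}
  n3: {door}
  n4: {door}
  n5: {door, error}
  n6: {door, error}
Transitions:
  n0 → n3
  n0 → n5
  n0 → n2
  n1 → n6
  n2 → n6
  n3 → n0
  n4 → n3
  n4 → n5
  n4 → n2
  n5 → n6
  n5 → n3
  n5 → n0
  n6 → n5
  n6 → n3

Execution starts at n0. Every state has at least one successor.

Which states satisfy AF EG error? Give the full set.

{n1, n2, n5, n6}

States satisfying EG error: {n1, n5, n6}.
States satisfying AF EG error: {n1, n2, n5, n6}.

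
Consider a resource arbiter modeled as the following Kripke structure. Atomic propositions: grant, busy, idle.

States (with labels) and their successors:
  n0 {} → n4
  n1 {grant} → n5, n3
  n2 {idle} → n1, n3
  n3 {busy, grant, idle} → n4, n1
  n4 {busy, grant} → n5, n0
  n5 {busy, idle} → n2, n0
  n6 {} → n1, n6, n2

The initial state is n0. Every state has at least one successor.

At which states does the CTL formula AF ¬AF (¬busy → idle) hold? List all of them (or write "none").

{n6}

States satisfying ¬AF (¬busy → idle): {n6}.
States satisfying AF ¬AF (¬busy → idle): {n6}.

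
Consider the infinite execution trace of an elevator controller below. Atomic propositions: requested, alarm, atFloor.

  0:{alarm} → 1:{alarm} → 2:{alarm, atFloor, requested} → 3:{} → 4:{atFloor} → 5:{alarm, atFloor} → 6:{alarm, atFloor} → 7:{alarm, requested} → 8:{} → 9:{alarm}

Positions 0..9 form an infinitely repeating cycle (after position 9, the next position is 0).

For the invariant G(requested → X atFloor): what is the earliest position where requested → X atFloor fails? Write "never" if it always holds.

2

Check requested → X atFloor at each position in order: 0 ✓, 1 ✓.
At position 2 the labels are {alarm, atFloor, requested} and the next position 3 has {}, so requested → X atFloor is false there. This is the first violation.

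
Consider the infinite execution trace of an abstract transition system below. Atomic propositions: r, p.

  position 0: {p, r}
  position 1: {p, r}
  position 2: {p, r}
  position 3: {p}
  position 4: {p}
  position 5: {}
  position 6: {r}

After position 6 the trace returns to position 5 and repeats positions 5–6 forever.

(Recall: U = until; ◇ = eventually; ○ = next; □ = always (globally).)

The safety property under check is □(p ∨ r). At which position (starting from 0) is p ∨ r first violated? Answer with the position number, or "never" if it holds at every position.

Check p ∨ r at each position in order: 0 ✓, 1 ✓, 2 ✓, 3 ✓, 4 ✓.
At position 5 the labels are {}, so p ∨ r is false there. This is the first violation.

5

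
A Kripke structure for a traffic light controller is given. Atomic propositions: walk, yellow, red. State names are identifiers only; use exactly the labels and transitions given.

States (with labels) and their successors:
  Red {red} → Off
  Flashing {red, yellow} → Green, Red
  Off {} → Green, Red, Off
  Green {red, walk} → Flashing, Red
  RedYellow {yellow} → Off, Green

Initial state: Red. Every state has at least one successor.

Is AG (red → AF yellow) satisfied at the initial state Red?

States satisfying red → AF yellow: {Flashing, Off, RedYellow}.
States satisfying AG (red → AF yellow): ∅.
Green is reachable from Red and violates red → AF yellow, so AG fails at Red.
Red ∉ Sat(AG (red → AF yellow)).

No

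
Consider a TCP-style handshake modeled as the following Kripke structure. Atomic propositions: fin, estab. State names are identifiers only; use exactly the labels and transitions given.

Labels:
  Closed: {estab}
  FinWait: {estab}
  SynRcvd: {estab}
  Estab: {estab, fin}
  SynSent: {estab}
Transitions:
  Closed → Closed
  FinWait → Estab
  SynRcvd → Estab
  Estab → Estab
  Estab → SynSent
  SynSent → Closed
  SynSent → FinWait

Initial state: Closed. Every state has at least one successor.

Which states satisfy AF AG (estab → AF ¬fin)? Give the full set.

States satisfying AG (estab → AF ¬fin): {Closed}.
States satisfying AF AG (estab → AF ¬fin): {Closed}.

{Closed}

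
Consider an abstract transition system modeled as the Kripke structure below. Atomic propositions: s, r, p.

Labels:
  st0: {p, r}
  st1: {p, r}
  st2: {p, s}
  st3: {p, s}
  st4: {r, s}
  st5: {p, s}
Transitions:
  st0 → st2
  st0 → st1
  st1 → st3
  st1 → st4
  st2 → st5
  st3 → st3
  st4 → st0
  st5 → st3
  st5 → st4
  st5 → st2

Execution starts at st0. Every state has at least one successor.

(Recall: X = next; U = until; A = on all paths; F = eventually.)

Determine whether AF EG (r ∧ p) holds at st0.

Does not hold

States satisfying EG (r ∧ p): ∅.
States satisfying AF EG (r ∧ p): ∅.
There is a path from st0 along which EG (r ∧ p) never holds.
st0 ∉ Sat(AF EG (r ∧ p)).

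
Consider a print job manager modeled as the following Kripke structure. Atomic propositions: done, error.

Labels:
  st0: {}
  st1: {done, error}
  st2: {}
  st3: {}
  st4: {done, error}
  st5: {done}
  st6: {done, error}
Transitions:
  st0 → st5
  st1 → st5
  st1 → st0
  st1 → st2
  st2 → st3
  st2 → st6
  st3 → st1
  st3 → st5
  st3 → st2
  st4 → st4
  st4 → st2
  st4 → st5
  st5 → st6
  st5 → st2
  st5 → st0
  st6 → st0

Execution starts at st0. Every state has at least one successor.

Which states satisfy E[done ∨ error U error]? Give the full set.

{st1, st4, st5, st6}

States satisfying done ∨ error: {st1, st4, st5, st6}.
States satisfying error: {st1, st4, st6}.
States satisfying E[done ∨ error U error]: {st1, st4, st5, st6}.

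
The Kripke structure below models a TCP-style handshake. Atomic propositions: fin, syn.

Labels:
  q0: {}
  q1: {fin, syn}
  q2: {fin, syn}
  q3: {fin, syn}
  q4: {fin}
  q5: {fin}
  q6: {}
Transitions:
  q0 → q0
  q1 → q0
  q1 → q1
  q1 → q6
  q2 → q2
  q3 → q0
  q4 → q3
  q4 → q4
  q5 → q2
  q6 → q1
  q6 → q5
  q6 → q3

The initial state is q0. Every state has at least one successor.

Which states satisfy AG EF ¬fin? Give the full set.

States satisfying EF ¬fin: {q0, q1, q3, q4, q6}.
States satisfying AG EF ¬fin: {q0, q3, q4}.

{q0, q3, q4}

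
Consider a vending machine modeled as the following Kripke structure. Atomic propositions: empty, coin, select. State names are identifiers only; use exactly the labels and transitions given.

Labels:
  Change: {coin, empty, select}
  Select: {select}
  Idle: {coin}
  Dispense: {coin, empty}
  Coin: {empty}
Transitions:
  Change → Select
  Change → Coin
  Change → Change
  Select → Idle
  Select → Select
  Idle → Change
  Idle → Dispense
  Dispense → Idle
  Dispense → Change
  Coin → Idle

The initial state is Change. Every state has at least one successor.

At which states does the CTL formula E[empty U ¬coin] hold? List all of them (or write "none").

States satisfying empty: {Change, Dispense, Coin}.
States satisfying ¬coin: {Select, Coin}.
States satisfying E[empty U ¬coin]: {Change, Select, Dispense, Coin}.

{Change, Select, Dispense, Coin}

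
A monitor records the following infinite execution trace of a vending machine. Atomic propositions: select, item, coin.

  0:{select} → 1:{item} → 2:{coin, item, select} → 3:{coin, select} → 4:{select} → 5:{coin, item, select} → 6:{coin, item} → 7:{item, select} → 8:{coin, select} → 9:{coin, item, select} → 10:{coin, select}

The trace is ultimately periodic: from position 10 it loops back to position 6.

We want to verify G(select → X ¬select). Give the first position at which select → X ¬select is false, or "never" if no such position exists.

2

Check select → X ¬select at each position in order: 0 ✓, 1 ✓.
At position 2 the labels are {coin, item, select} and the next position 3 has {coin, select}, so select → X ¬select is false there. This is the first violation.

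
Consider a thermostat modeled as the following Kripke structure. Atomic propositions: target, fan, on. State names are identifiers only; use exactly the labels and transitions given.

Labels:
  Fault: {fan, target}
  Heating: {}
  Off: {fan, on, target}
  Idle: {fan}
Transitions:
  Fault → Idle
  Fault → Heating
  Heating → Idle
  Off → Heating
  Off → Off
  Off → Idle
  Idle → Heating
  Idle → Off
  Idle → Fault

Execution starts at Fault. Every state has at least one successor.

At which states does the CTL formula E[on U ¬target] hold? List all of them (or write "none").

States satisfying on: {Off}.
States satisfying ¬target: {Heating, Idle}.
States satisfying E[on U ¬target]: {Heating, Off, Idle}.

{Heating, Off, Idle}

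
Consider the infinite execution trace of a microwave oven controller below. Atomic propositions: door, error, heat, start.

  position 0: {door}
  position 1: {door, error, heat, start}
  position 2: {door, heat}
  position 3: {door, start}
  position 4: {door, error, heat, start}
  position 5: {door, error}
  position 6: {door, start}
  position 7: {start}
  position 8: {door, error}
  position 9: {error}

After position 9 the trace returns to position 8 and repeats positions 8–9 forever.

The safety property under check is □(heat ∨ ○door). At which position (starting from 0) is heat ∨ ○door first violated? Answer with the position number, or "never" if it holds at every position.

Check heat ∨ ○door at each position in order: 0 ✓, 1 ✓, 2 ✓, 3 ✓, 4 ✓, 5 ✓.
At position 6 the labels are {door, start} and the next position 7 has {start}, so heat ∨ ○door is false there. This is the first violation.

6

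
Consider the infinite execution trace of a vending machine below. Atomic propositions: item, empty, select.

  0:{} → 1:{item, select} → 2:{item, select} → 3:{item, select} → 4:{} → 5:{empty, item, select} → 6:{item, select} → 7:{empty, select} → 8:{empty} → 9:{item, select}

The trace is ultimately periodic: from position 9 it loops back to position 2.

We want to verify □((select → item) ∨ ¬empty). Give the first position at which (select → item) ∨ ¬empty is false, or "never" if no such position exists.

Check (select → item) ∨ ¬empty at each position in order: 0 ✓, 1 ✓, 2 ✓, 3 ✓, 4 ✓, 5 ✓, 6 ✓.
At position 7 the labels are {empty, select}, so (select → item) ∨ ¬empty is false there. This is the first violation.

7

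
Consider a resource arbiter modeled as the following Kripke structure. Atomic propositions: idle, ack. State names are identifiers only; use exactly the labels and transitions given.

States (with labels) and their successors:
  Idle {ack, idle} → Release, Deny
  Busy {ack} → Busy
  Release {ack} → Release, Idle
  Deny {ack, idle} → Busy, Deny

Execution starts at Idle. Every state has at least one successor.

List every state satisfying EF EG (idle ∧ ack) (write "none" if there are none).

{Idle, Release, Deny}

States satisfying EG (idle ∧ ack): {Idle, Deny}.
States satisfying EF EG (idle ∧ ack): {Idle, Release, Deny}.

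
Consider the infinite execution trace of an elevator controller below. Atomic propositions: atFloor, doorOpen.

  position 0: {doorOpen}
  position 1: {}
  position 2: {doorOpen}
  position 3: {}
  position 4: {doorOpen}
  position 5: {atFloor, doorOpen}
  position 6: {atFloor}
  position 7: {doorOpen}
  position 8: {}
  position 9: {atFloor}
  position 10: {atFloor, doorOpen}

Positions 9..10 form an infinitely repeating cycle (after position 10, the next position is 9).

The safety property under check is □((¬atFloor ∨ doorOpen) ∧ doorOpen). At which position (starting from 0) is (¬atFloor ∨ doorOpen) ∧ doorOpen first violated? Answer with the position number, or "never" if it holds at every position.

1

Check (¬atFloor ∨ doorOpen) ∧ doorOpen at each position in order: 0 ✓.
At position 1 the labels are {}, so (¬atFloor ∨ doorOpen) ∧ doorOpen is false there. This is the first violation.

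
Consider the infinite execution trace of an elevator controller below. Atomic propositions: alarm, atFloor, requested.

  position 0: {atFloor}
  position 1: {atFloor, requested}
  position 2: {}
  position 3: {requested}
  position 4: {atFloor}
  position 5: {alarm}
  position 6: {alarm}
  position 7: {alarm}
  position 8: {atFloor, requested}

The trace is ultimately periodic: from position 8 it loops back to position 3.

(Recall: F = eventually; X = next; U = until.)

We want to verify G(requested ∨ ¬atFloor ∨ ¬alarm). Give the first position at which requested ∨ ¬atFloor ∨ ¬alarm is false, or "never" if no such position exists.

never

requested ∨ ¬atFloor ∨ ¬alarm holds at every position 0..8, and those are all the positions the trace ever visits, so the invariant G(requested ∨ ¬atFloor ∨ ¬alarm) is never violated.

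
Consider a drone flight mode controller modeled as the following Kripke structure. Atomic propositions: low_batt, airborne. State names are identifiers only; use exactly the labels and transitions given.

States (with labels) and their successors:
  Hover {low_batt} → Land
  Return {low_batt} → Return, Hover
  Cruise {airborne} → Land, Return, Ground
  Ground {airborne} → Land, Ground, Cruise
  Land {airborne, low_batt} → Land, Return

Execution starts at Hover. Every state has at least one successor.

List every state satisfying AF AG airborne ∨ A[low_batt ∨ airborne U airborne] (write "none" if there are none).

States satisfying AG airborne: ∅.
States satisfying AF AG airborne: ∅.
States satisfying low_batt ∨ airborne: {Hover, Return, Cruise, Ground, Land}.
States satisfying airborne: {Cruise, Ground, Land}.
States satisfying A[low_batt ∨ airborne U airborne]: {Hover, Cruise, Ground, Land}.
States satisfying AF AG airborne ∨ A[low_batt ∨ airborne U airborne]: {Hover, Cruise, Ground, Land}.

{Hover, Cruise, Ground, Land}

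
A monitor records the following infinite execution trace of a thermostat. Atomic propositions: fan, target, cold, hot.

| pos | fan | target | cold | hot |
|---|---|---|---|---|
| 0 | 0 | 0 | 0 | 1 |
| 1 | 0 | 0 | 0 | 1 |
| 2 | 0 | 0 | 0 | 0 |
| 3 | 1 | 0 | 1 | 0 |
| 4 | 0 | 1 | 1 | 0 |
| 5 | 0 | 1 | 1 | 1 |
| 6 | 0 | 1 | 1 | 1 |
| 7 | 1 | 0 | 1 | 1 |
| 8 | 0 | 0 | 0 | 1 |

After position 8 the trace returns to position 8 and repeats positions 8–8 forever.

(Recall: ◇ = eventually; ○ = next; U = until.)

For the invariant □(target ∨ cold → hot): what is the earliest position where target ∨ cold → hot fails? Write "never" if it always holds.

3

Check target ∨ cold → hot at each position in order: 0 ✓, 1 ✓, 2 ✓.
At position 3 the labels are {cold, fan}, so target ∨ cold → hot is false there. This is the first violation.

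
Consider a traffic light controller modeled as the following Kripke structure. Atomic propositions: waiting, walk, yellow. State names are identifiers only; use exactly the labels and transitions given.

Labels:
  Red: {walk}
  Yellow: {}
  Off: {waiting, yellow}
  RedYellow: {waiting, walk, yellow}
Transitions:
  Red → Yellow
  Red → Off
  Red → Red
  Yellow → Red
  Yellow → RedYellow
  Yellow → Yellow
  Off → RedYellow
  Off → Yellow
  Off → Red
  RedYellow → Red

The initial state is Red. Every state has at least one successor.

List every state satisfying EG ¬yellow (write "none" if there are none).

States satisfying ¬yellow: {Red, Yellow}.
States satisfying EG ¬yellow: {Red, Yellow}.

{Red, Yellow}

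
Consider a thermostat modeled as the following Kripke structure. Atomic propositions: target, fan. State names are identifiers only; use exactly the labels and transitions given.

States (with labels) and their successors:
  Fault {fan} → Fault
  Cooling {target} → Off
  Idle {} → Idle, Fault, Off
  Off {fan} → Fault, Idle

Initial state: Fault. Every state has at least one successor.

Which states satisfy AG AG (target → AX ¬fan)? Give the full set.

{Fault, Idle, Off}

States satisfying AG (target → AX ¬fan): {Fault, Idle, Off}.
States satisfying AG AG (target → AX ¬fan): {Fault, Idle, Off}.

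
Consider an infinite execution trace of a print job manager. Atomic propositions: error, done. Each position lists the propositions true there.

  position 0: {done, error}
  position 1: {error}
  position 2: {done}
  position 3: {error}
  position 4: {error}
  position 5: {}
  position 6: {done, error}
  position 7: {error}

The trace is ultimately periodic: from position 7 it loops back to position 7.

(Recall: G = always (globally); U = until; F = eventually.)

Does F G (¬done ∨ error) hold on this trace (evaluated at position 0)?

G (¬done ∨ error) holds at position 3, which is reachable from 0, so F G (¬done ∨ error) holds.

Holds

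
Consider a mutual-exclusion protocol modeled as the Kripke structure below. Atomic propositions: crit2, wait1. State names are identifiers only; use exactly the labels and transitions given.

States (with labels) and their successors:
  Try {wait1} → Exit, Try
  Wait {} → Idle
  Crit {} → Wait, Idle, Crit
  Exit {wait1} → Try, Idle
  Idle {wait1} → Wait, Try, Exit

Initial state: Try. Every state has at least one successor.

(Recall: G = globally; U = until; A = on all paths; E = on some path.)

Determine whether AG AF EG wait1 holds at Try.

Yes

States satisfying AF EG wait1: {Try, Wait, Exit, Idle}.
States satisfying AG AF EG wait1: {Try, Wait, Exit, Idle}.
Every state reachable from Try satisfies AF EG wait1.
Try ∈ Sat(AG AF EG wait1).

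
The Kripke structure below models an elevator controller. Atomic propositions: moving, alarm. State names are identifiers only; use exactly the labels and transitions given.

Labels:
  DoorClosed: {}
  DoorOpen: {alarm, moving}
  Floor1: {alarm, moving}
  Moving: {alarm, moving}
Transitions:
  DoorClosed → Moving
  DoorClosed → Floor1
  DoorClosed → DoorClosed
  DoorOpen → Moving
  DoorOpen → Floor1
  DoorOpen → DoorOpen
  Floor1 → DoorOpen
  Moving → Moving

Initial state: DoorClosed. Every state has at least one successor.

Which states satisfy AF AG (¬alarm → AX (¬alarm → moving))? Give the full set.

{DoorOpen, Floor1, Moving}

States satisfying AG (¬alarm → AX (¬alarm → moving)): {DoorOpen, Floor1, Moving}.
States satisfying AF AG (¬alarm → AX (¬alarm → moving)): {DoorOpen, Floor1, Moving}.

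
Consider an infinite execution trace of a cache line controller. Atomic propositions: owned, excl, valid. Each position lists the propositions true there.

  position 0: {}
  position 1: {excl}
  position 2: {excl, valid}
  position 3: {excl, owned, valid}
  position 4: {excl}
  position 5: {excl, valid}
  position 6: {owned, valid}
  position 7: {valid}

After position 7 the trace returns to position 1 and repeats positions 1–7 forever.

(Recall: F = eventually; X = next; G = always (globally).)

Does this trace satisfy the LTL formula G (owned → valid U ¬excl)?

owned → valid U ¬excl must hold at every position from 0 onward. It fails at position 3, so G (owned → valid U ¬excl) is false.
Positions where owned holds: 3, 6.
Check valid U ¬excl at each: 3→fails, 6→ok.

Violated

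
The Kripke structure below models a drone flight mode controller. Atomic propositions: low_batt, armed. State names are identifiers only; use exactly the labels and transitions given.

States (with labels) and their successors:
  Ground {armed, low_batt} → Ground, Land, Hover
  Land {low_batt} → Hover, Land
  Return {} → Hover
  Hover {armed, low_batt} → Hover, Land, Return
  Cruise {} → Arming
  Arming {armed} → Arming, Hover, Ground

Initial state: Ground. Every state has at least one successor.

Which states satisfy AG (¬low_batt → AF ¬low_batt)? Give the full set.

States satisfying ¬low_batt → AF ¬low_batt: {Ground, Land, Return, Hover, Cruise, Arming}.
States satisfying AG (¬low_batt → AF ¬low_batt): {Ground, Land, Return, Hover, Cruise, Arming}.

{Ground, Land, Return, Hover, Cruise, Arming}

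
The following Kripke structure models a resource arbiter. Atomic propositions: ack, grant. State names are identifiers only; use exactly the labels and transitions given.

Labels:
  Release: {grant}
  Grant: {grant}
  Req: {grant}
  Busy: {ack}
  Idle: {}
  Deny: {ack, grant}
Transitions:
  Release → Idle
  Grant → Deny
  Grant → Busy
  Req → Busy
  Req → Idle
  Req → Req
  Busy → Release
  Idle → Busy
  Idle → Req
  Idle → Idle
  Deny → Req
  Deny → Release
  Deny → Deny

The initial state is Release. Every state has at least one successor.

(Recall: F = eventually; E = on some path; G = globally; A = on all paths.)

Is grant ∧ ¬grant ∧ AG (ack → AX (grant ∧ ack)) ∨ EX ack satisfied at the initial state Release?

States satisfying ¬grant: {Busy, Idle}.
States satisfying grant ∧ ¬grant: ∅.
States satisfying ack → AX (grant ∧ ack): {Release, Grant, Req, Idle}.
States satisfying AG (ack → AX (grant ∧ ack)): ∅.
States satisfying grant ∧ ¬grant ∧ AG (ack → AX (grant ∧ ack)): ∅.
States satisfying ack: {Busy, Deny}.
States satisfying EX ack: {Grant, Req, Idle, Deny}.
States satisfying grant ∧ ¬grant ∧ AG (ack → AX (grant ∧ ack)) ∨ EX ack: {Grant, Req, Idle, Deny}.
Release ∉ Sat(grant ∧ ¬grant ∧ AG (ack → AX (grant ∧ ack)) ∨ EX ack).

No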